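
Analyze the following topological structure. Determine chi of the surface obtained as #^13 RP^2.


For a non-orientable closed surface with k crosscaps: chi = 2 - k.
Here k = 13.
chi = 2 - 13 = -11

-11


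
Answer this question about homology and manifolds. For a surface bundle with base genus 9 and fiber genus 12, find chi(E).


For a fiber bundle F -> E -> B (with CW structure): chi(E) = chi(B) * chi(F).
chi(Sigma_9) = -16, chi(Sigma_12) = -22.
chi(E) = (-16) * (-22) = 352

352


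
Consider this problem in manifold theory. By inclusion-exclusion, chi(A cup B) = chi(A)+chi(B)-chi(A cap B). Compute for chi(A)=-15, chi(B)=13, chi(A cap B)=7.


chi(A cup B) = chi(A) + chi(B) - chi(A cap B)
= -15 + (13) - (7)
= -9

-9


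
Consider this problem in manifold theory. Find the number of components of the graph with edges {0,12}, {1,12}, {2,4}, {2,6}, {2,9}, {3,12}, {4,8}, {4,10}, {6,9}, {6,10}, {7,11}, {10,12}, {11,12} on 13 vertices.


Run DFS/union-find over 13 vertices.
V = 13, E = 13.
Number of components = 2

2


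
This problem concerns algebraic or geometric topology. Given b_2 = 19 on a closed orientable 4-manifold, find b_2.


Poincare duality for closed orientable n-manifolds: b_k = b_{n-k}.
Here n = 4, so b_2 = b_2 = 19

19


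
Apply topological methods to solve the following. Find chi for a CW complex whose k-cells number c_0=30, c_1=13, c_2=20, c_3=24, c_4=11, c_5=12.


chi = sum_k (-1)^k c_k.
= (-1)^0*30 + (-1)^1*13 + (-1)^2*20 + (-1)^3*24 + (-1)^4*11 + (-1)^5*12
= (30) + (-13) + (20) + (-24) + (11) + (-12)
= 12

12


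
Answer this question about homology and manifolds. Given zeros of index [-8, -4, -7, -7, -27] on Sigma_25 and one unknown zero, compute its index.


Poincare-Hopf: sum of indices = chi(M).
chi(Sigma_25) = 2 - 2*25 = -48.
Sum of known indices = -53.
x = chi - (sum known) = -48 - (-53) = 5

5


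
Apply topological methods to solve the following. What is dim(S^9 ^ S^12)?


S^m ^ S^n = S^{m+n}.
k = 9 + 12 = 21

21


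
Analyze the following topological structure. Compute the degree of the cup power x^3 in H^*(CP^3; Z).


|x| = 2 in H^*(CP^n).
|x^3| = 3 * |x| = 3 * 2 = 6

6


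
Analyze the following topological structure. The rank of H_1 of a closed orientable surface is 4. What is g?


For a closed orientable surface: b_1 = 2g.
4 = 2g
g = 4 / 2 = 2

2


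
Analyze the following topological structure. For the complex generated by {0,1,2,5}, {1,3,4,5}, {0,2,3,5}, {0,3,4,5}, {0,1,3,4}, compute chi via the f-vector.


Enumerate all faces; f-vector: f_0=6, f_1=14, f_2=15, f_3=5.
chi = sum (-1)^k f_k = 2

2


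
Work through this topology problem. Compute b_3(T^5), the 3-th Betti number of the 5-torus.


By the Kunneth formula, b_k(T^n) = C(n,k).
b_3(T^5) = C(5,3).
C(5,3) = 5!/(3!*2!) = 10

10


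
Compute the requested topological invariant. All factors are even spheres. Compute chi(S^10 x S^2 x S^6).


chi is multiplicative: chi(X x Y) = chi(X) chi(Y).
Each even-dim sphere has chi = 2. There are 3 factors.
chi = 2^3 = 8

8


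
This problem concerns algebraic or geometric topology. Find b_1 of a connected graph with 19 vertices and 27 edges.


For a connected graph: rank(pi_1) = b_1 = E - V + 1 = 1 - chi.
chi = V - E = 19 - 27 = -8.
rank = 1 - (-8) = 27 - 19 + 1 = 9

9


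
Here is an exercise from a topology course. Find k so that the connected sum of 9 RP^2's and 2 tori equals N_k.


Since a >= 1, the sum is non-orientable; each T^2 can be replaced by RP^2 # RP^2 (since T^2#RP^2 = 3RP^2).
Total crosscaps k = 9 + 2*2 = 13.
Check via chi: chi = 9*1 + 2*0 - (9+2-1)*2 = -11 = 2 - k = -11. Consistent.

13


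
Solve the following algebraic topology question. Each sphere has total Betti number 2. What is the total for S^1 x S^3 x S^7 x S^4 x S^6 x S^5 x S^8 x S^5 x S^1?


Total Betti number is multiplicative under products.
Each S^d (d>=1) has total Betti number 2.
There are 9 sphere factors.
Total = 2^9 = 512

512


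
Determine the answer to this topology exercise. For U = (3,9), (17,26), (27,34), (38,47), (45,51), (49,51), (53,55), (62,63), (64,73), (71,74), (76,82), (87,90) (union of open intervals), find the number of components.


Sort and merge overlapping open intervals.
Merged: (3,9), (17,26), (27,34), (38,51), (53,55), (62,63), (64,74), (76,82), (87,90).
Number of components = 9

9


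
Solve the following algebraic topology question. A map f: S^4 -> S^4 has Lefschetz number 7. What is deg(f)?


L(f) = 1 + (-1)^4 deg(f) on S^4.
7 = 1 + (-1)^4 * deg(f)
(-1)^4 * deg(f) = 6
deg(f) = 6

6


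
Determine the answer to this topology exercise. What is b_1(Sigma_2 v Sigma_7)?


For a wedge: H_1(A v B) = H_1(A) + H_1(B).
b_1(Sigma_2) = 4, b_1(Sigma_7) = 14.
b_1 = 4 + 14 = 18

18


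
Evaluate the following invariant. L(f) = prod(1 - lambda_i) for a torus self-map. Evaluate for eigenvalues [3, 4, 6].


For a torus self-map: L(f) = det(I - A) where A acts on H_1.
L(f) = (1-3) * (1-4) * (1-6) = -2 * -3 * -5 = -30

-30


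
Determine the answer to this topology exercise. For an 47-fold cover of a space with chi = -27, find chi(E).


For a finite covering: chi(E) = (number of sheets) * chi(B).
chi(E) = 47 * (-27) = -1269

-1269


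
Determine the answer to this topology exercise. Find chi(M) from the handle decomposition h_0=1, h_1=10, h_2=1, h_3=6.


Handles of index k contribute (-1)^k to chi (same as CW cells).
chi = (1) + (-10) + (1) + (-6) = -14

-14


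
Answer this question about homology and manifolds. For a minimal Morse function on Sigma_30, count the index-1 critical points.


A perfect Morse function has m_k = b_k.
For Sigma_30: b_0=1, b_1=2g=60, b_2=1.
Saddles m_1 = 2g = 60

60


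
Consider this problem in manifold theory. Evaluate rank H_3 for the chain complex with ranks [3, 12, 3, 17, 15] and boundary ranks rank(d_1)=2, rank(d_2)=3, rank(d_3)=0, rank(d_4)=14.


rank H_k = rank(ker d_k) - rank(im d_{k+1}).
rank(ker d_3) = rank(C_3) - rank(d_3) = 17 - 0 = 17.
rank(im d_{3+1}) = 14.
rank H_3 = 17 - 14 = 3

3


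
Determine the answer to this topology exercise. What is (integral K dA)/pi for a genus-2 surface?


Gauss-Bonnet: integral K dA = 2*pi*chi(M).
chi(Sigma_2) = 2 - 2*2 = -2.
(integral K dA)/pi = 2*chi = 2*(-2) = -4

-4


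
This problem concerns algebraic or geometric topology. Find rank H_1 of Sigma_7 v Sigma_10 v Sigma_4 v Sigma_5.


For a wedge X v Y: reduced H_k(X v Y) = H_k(X) + H_k(Y).
Each Sigma_g contributes b_1 = 2g.
b_1 = 14 + 20 + 8 + 10 = 52

52


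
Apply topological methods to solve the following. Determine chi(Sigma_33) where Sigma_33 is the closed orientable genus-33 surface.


For a closed orientable surface of genus g: chi = 2 - 2g.
Here g = 33.
chi = 2 - 2*33 = 2 - 66 = -64

-64


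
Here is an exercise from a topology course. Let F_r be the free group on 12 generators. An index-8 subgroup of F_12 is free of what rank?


Nielsen-Schreier: an index-n subgroup of F_r is free of rank 1 + n(r-1).
Equivalently: chi(cover) = n*chi(base); chi(vee_r S^1) = 1 - 12 = -11.
chi(E) = 8*(-11) = -88; rank = 1 - chi(E) = 1 - (-88) = 89.
rank = 1 + 8*(12-1) = 1 + 88 = 89

89


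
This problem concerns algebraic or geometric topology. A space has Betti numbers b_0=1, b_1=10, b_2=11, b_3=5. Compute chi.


chi = sum_k (-1)^k b_k.
= (1) + (-10) + (11) + (-5)
= -3

-3


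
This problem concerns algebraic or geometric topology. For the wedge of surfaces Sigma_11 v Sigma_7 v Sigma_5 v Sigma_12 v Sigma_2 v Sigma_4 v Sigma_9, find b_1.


For a wedge X v Y: reduced H_k(X v Y) = H_k(X) + H_k(Y).
Each Sigma_g contributes b_1 = 2g.
b_1 = 22 + 14 + 10 + 24 + 4 + 8 + 18 = 100

100


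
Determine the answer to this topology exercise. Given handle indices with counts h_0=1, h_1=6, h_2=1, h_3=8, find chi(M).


Handles of index k contribute (-1)^k to chi (same as CW cells).
chi = (1) + (-6) + (1) + (-8) = -12

-12


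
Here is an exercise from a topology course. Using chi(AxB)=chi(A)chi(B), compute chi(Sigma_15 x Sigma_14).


chi(Sigma_15) = 2 - 2*15 = -28
chi(Sigma_14) = 2 - 2*14 = -26
chi(product) = (-28) * (-26) = 728

728


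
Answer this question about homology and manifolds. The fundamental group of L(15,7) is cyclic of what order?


pi_1(L(p,q)) = Z/pZ for any q coprime to p.
|pi_1(L(15,7))| = 15

15


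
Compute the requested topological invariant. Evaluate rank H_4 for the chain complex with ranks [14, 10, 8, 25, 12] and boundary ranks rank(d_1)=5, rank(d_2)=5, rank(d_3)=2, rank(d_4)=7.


rank H_k = rank(ker d_k) - rank(im d_{k+1}).
rank(ker d_4) = rank(C_4) - rank(d_4) = 12 - 7 = 5.
rank(im d_{4+1}) = 0.
rank H_4 = 5 - 0 = 5

5


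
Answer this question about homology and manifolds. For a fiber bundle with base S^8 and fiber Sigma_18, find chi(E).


chi(S^8) = 2 (n even), chi(Sigma_18) = 2 - 2*18 = -34.
chi(E) = 2 * (-34) = -68

-68


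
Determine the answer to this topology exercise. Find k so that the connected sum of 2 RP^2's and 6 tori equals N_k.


Since a >= 1, the sum is non-orientable; each T^2 can be replaced by RP^2 # RP^2 (since T^2#RP^2 = 3RP^2).
Total crosscaps k = 2 + 2*6 = 14.
Check via chi: chi = 2*1 + 6*0 - (2+6-1)*2 = -12 = 2 - k = -12. Consistent.

14


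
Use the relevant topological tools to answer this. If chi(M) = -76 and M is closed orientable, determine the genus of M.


chi = 2 - 2g for closed orientable surfaces.
-76 = 2 - 2g
2g = 2 - (-76) = 78
g = 39

39


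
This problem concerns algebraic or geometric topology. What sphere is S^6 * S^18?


Join of spheres: S^m * S^n = S^{m+n+1}.
dim = 6 + 18 + 1 = 25

25


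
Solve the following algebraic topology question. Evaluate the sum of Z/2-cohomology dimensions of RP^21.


H^k(RP^21; Z/2) = Z/2 for each 0 <= k <= 21.
Total dimension = 21 + 1 = 22

22


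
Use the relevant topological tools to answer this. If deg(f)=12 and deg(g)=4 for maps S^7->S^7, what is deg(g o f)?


Degree is multiplicative under composition: deg(g o f) = deg(g) * deg(f).
= 4 * 12 = 48

48


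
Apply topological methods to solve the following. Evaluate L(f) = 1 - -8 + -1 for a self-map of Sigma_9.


L(f) = tr(f_0*) - tr(f_1*) + tr(f_2*).
= 1 - (-8) + (-1)
= 8

8


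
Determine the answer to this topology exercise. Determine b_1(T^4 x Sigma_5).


pi_1(A x B) = pi_1(A) x pi_1(B); rank of abelianization = b_1.
b_1(T^4) = 4, b_1(Sigma_5) = 2*5 = 10.
b_1(product) = 4 + 10 = 14

14


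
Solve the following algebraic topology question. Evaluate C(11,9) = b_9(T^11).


By the Kunneth formula, b_k(T^n) = C(n,k).
b_9(T^11) = C(11,9).
C(11,9) = 11!/(9!*2!) = 55

55


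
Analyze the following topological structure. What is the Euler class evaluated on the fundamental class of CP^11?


For any closed oriented manifold, <e(TM),[M]> = chi(M).
chi(CP^11) = 11+1 = 12

12


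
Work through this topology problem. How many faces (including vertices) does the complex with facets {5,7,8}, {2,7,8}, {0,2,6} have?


Each maximal simplex on m vertices has 2^m - 1 nonempty faces.
Take the union (dedupe shared faces).
Total distinct faces = 17

17


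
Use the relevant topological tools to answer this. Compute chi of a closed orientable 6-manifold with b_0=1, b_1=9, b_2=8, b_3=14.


By Poincare duality b_k = b_{6-k}, so full Betti numbers: b_0=1, b_1=9, b_2=8, b_3=14, b_4=8, b_5=9, b_6=1.
chi = sum (-1)^k b_k = -14

-14


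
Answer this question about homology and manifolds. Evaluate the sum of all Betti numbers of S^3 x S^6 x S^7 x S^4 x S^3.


Total Betti number is multiplicative under products.
Each S^d (d>=1) has total Betti number 2.
There are 5 sphere factors.
Total = 2^5 = 32

32


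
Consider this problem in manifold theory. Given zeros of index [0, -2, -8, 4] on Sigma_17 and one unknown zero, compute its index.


Poincare-Hopf: sum of indices = chi(M).
chi(Sigma_17) = 2 - 2*17 = -32.
Sum of known indices = -6.
x = chi - (sum known) = -32 - (-6) = -26

-26


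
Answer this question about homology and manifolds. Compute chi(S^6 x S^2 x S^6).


chi is multiplicative: chi(X x Y) = chi(X) chi(Y).
Each even-dim sphere has chi = 2. There are 3 factors.
chi = 2^3 = 8

8


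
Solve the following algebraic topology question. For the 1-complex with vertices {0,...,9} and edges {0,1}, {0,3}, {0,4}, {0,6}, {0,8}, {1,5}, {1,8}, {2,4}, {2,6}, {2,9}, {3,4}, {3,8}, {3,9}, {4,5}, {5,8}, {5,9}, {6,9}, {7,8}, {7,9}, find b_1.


b_1 = E - V + (number of components).
E = 19, V = 10, components = 1.
b_1 = 19 - 10 + 1 = 10

10


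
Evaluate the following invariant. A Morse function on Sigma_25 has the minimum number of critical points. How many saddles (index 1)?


A perfect Morse function has m_k = b_k.
For Sigma_25: b_0=1, b_1=2g=50, b_2=1.
Saddles m_1 = 2g = 50

50


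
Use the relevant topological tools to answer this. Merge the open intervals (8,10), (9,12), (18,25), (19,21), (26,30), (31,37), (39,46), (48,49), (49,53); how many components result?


Sort and merge overlapping open intervals.
Merged: (8,12), (18,25), (26,30), (31,37), (39,46), (48,49), (49,53).
Number of components = 7

7


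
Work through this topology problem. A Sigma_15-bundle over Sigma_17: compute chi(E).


For a fiber bundle F -> E -> B (with CW structure): chi(E) = chi(B) * chi(F).
chi(Sigma_17) = -32, chi(Sigma_15) = -28.
chi(E) = (-32) * (-28) = 896

896


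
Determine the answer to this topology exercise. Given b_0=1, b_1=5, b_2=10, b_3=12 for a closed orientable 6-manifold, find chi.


By Poincare duality b_k = b_{6-k}, so full Betti numbers: b_0=1, b_1=5, b_2=10, b_3=12, b_4=10, b_5=5, b_6=1.
chi = sum (-1)^k b_k = 0

0


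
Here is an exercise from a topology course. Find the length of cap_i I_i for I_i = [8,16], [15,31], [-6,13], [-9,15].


Intersection = [max(a_i), min(b_i)] = [15, 13].
Since 15 > 13, the intersection is empty.
Length = 0

0


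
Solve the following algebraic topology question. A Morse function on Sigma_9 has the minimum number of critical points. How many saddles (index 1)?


A perfect Morse function has m_k = b_k.
For Sigma_9: b_0=1, b_1=2g=18, b_2=1.
Saddles m_1 = 2g = 18

18


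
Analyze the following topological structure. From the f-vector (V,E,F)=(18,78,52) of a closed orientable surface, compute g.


chi = V - E + F = 18 - 78 + 52 = -8
For orientable closed surface: chi = 2 - 2g, so g = (2 - chi)/2.
g = (2 - (-8)) / 2 = 10 / 2 = 5

5


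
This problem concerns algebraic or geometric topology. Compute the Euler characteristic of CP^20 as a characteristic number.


For any closed oriented manifold, <e(TM),[M]> = chi(M).
chi(CP^20) = 20+1 = 21

21


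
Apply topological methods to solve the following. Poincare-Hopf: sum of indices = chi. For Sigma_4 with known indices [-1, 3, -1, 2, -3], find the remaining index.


Poincare-Hopf: sum of indices = chi(M).
chi(Sigma_4) = 2 - 2*4 = -6.
Sum of known indices = 0.
x = chi - (sum known) = -6 - (0) = -6

-6


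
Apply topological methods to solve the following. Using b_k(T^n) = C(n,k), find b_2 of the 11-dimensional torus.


By the Kunneth formula, b_k(T^n) = C(n,k).
b_2(T^11) = C(11,2).
C(11,2) = 11!/(2!*9!) = 55

55


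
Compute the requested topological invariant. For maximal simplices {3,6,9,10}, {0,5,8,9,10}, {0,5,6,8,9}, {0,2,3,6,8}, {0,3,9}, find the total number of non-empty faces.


Each maximal simplex on m vertices has 2^m - 1 nonempty faces.
Take the union (dedupe shared faces).
Total distinct faces = 80

80


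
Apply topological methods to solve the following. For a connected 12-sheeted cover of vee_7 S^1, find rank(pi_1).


Nielsen-Schreier: an index-n subgroup of F_r is free of rank 1 + n(r-1).
Equivalently: chi(cover) = n*chi(base); chi(vee_r S^1) = 1 - 7 = -6.
chi(E) = 12*(-6) = -72; rank = 1 - chi(E) = 1 - (-72) = 73.
rank = 1 + 12*(7-1) = 1 + 72 = 73

73


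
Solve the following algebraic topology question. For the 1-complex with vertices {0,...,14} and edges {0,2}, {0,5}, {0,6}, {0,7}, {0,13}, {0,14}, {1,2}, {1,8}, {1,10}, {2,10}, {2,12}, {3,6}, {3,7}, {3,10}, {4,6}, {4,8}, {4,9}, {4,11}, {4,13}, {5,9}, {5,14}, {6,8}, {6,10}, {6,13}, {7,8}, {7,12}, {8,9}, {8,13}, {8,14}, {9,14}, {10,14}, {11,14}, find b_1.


b_1 = E - V + (number of components).
E = 32, V = 15, components = 1.
b_1 = 32 - 15 + 1 = 18

18


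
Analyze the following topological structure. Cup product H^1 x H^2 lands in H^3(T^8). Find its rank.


Cup product: H^p x H^q -> H^{p+q}; here p+q = 1+2 = 3.
rank H^k(T^n) = C(n,k).
C(8,3) = 56

56


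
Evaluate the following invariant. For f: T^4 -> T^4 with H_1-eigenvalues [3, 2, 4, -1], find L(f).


For a torus self-map: L(f) = det(I - A) where A acts on H_1.
L(f) = (1-3) * (1-2) * (1-4) * (1--1) = -2 * -1 * -3 * 2 = -12

-12


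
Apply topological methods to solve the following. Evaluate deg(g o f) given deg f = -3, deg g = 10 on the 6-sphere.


Degree is multiplicative under composition: deg(g o f) = deg(g) * deg(f).
= 10 * -3 = -30

-30


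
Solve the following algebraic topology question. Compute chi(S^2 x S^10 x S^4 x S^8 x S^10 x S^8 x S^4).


chi is multiplicative: chi(X x Y) = chi(X) chi(Y).
Each even-dim sphere has chi = 2. There are 7 factors.
chi = 2^7 = 128

128


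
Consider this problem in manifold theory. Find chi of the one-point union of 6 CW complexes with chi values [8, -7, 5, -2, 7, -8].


chi(A v B) = chi(A) + chi(B) - 1 (one point identified).
For 6 spaces: chi = (sum chi_i) - (6 - 1).
sum = 3; chi = 3 - 5 = -2

-2


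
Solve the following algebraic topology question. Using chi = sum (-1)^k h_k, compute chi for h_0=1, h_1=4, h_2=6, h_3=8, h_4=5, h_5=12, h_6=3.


Handles of index k contribute (-1)^k to chi (same as CW cells).
chi = (1) + (-4) + (6) + (-8) + (5) + (-12) + (3) = -9

-9


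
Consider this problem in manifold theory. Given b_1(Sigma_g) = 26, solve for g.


For a closed orientable surface: b_1 = 2g.
26 = 2g
g = 26 / 2 = 13

13


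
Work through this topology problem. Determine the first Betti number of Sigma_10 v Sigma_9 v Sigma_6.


For a wedge X v Y: reduced H_k(X v Y) = H_k(X) + H_k(Y).
Each Sigma_g contributes b_1 = 2g.
b_1 = 20 + 18 + 12 = 50

50


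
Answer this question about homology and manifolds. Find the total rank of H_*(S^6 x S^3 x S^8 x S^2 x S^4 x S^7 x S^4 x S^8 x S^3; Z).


Total Betti number is multiplicative under products.
Each S^d (d>=1) has total Betti number 2.
There are 9 sphere factors.
Total = 2^9 = 512

512


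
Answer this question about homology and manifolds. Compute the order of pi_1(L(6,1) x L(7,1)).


pi_1(X x Y) = pi_1(X) x pi_1(Y).
pi_1(L(6,1)) = Z/6, pi_1(L(7,1)) = Z/7.
|Z/6 x Z/7| = 6 * 7 = 42

42


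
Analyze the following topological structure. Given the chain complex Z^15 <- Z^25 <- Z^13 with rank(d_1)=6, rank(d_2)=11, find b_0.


rank H_k = rank(ker d_k) - rank(im d_{k+1}).
rank(ker d_0) = rank(C_0) - rank(d_0) = 15 - 0 = 15.
rank(im d_{0+1}) = 6.
rank H_0 = 15 - 6 = 9

9


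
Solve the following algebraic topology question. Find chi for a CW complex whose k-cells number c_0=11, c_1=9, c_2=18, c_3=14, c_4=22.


chi = sum_k (-1)^k c_k.
= (-1)^0*11 + (-1)^1*9 + (-1)^2*18 + (-1)^3*14 + (-1)^4*22
= (11) + (-9) + (18) + (-14) + (22)
= 28

28


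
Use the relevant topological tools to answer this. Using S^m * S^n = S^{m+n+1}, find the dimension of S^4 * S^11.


Join of spheres: S^m * S^n = S^{m+n+1}.
dim = 4 + 11 + 1 = 16

16


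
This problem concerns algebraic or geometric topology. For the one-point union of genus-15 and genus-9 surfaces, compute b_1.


For a wedge: H_1(A v B) = H_1(A) + H_1(B).
b_1(Sigma_15) = 30, b_1(Sigma_9) = 18.
b_1 = 30 + 18 = 48

48


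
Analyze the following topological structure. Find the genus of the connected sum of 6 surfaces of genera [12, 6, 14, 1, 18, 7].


Genus is additive under connected sum of orientable surfaces.
g = 12 + 6 + 14 + 1 + 18 + 7 = 58

58


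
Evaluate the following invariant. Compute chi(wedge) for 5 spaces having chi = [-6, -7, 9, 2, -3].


chi(A v B) = chi(A) + chi(B) - 1 (one point identified).
For 5 spaces: chi = (sum chi_i) - (5 - 1).
sum = -5; chi = -5 - 4 = -9

-9


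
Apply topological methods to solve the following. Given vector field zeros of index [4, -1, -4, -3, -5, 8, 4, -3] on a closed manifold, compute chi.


Poincare-Hopf: chi(M) = sum of indices of zeros.
chi = (4) + (-1) + (-4) + (-3) + (-5) + (8) + (4) + (-3) = 0

0


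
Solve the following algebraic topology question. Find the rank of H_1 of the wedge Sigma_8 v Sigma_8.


For a wedge: H_1(A v B) = H_1(A) + H_1(B).
b_1(Sigma_8) = 16, b_1(Sigma_8) = 16.
b_1 = 16 + 16 = 32

32


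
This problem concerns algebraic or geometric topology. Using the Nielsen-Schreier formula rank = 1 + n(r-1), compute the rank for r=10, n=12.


Nielsen-Schreier: an index-n subgroup of F_r is free of rank 1 + n(r-1).
Equivalently: chi(cover) = n*chi(base); chi(vee_r S^1) = 1 - 10 = -9.
chi(E) = 12*(-9) = -108; rank = 1 - chi(E) = 1 - (-108) = 109.
rank = 1 + 12*(10-1) = 1 + 108 = 109

109


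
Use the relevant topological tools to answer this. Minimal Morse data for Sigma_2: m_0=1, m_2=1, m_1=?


A perfect Morse function has m_k = b_k.
For Sigma_2: b_0=1, b_1=2g=4, b_2=1.
Saddles m_1 = 2g = 4

4


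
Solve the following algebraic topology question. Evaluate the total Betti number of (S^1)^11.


b_k(T^11) = C(11,k), so the sum over k is sum_k C(11,k) = 2^11.
Total = 2^11 = 2048

2048


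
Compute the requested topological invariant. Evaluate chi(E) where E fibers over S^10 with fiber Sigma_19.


chi(S^10) = 2 (n even), chi(Sigma_19) = 2 - 2*19 = -36.
chi(E) = 2 * (-36) = -72

-72


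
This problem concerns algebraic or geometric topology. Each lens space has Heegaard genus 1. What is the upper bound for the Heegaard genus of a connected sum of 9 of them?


Heegaard genus satisfies g(A#B) <= g(A) + g(B).
Each lens space has g = 1.
Upper bound: 9 * 1 = 9

9


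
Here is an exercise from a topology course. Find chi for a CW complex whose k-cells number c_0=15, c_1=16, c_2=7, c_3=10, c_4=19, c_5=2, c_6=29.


chi = sum_k (-1)^k c_k.
= (-1)^0*15 + (-1)^1*16 + (-1)^2*7 + (-1)^3*10 + (-1)^4*19 + (-1)^5*2 + (-1)^6*29
= (15) + (-16) + (7) + (-10) + (19) + (-2) + (29)
= 42

42


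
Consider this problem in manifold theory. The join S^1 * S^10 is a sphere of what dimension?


Join of spheres: S^m * S^n = S^{m+n+1}.
dim = 1 + 10 + 1 = 12

12


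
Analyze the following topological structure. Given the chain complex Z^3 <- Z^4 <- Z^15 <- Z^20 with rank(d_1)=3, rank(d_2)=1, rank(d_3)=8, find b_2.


rank H_k = rank(ker d_k) - rank(im d_{k+1}).
rank(ker d_2) = rank(C_2) - rank(d_2) = 15 - 1 = 14.
rank(im d_{2+1}) = 8.
rank H_2 = 14 - 8 = 6

6


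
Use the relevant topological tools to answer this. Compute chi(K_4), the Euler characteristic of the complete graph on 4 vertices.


K_4: V = 4, E = C(4,2) = 6.
chi = V - E = 4 - 6 = -2

-2


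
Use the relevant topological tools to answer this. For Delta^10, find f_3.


Delta^10 has 10+1 vertices. A 3-face is a choice of 3+1 vertices.
f_3 = C(10+1, 3+1) = C(11,4) = 330

330


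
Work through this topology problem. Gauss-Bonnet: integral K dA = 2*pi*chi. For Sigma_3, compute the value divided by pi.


Gauss-Bonnet: integral K dA = 2*pi*chi(M).
chi(Sigma_3) = 2 - 2*3 = -4.
(integral K dA)/pi = 2*chi = 2*(-4) = -8

-8


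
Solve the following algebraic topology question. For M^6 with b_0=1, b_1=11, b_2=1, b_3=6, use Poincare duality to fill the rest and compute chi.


By Poincare duality b_k = b_{6-k}, so full Betti numbers: b_0=1, b_1=11, b_2=1, b_3=6, b_4=1, b_5=11, b_6=1.
chi = sum (-1)^k b_k = -24

-24


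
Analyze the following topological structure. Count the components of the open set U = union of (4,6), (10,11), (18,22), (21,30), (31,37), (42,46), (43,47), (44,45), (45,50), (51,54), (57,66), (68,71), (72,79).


Sort and merge overlapping open intervals.
Merged: (4,6), (10,11), (18,30), (31,37), (42,50), (51,54), (57,66), (68,71), (72,79).
Number of components = 9

9


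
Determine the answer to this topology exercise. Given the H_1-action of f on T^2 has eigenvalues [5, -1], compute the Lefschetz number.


For a torus self-map: L(f) = det(I - A) where A acts on H_1.
L(f) = (1-5) * (1--1) = -4 * 2 = -8

-8


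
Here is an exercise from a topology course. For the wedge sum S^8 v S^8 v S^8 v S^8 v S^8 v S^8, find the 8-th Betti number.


For a wedge of spheres, H_k (k>0) is free on one generator per sphere of dimension k.
Spheres of dimension 8: count = 6.
b_8 = 6

6


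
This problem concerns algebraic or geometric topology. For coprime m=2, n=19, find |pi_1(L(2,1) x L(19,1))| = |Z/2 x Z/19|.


pi_1(X x Y) = pi_1(X) x pi_1(Y).
pi_1(L(2,1)) = Z/2, pi_1(L(19,1)) = Z/19.
|Z/2 x Z/19| = 2 * 19 = 38

38


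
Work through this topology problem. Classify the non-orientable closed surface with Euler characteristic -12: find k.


chi = 2 - k for closed non-orientable surfaces with k crosscaps.
-12 = 2 - k
k = 2 - (-12) = 14

14


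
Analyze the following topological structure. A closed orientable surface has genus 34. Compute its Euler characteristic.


For a closed orientable surface of genus g: chi = 2 - 2g.
Here g = 34.
chi = 2 - 2*34 = 2 - 68 = -66

-66


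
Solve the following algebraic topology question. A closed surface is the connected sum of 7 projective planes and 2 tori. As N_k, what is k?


Since a >= 1, the sum is non-orientable; each T^2 can be replaced by RP^2 # RP^2 (since T^2#RP^2 = 3RP^2).
Total crosscaps k = 7 + 2*2 = 11.
Check via chi: chi = 7*1 + 2*0 - (7+2-1)*2 = -9 = 2 - k = -9. Consistent.

11


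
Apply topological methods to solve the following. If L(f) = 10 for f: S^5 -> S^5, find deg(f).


L(f) = 1 + (-1)^5 deg(f) on S^5.
10 = 1 + (-1)^5 * deg(f)
(-1)^5 * deg(f) = 9
deg(f) = -9

-9


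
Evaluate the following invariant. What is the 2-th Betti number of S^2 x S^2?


Each S^d has Poincare polynomial 1 + t^d.
The product S^2 x S^2 has Poincare polynomial prod(1+t^d_i).
Expanding: b_0=1, b_2=2, b_4=1.
b_2 = 2

2


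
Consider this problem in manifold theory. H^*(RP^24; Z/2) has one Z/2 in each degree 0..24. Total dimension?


H^k(RP^24; Z/2) = Z/2 for each 0 <= k <= 24.
Total dimension = 24 + 1 = 25

25


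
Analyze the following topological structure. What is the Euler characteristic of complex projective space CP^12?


CP^12 has one cell in each even dimension 0, 2, ..., 2*12 (12+1 cells total).
All cells are even-dimensional, so chi = number of cells.
chi = 12 + 1 = 13

13


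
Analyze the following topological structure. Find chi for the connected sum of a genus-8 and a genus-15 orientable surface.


chi(Sigma_8) = 2 - 2*8 = -14
chi(Sigma_15) = 2 - 2*15 = -28
For surfaces: chi(A#B) = chi(A) + chi(B) - 2.
chi = -14 + -28 - 2 = -44

-44


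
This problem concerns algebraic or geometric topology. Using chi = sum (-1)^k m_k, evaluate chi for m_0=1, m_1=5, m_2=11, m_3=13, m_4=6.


Morse theory: chi(M) = sum_k (-1)^k m_k where m_k = #(index-k critical points).
= (1) + (-5) + (11) + (-13) + (6) = 0

0


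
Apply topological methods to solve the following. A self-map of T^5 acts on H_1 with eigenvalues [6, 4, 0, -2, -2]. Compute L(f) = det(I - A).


For a torus self-map: L(f) = det(I - A) where A acts on H_1.
L(f) = (1-6) * (1-4) * (1-0) * (1--2) * (1--2) = -5 * -3 * 1 * 3 * 3 = 135

135


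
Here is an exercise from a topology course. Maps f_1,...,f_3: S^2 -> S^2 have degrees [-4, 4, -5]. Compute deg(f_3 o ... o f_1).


Degree is multiplicative: deg(composition) = product of degrees.
= (-4) * (4) * (-5) = 80

80


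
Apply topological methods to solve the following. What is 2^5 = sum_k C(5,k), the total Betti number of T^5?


b_k(T^5) = C(5,k), so the sum over k is sum_k C(5,k) = 2^5.
Total = 2^5 = 32

32


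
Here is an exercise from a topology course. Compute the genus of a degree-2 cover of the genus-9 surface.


For an n-sheeted cover: chi(E) = n * chi(B).
chi(Sigma_9) = 2 - 2*9 = -16.
chi(E) = 2 * (-16) = -32.
genus(E) = (2 - chi(E))/2 = (2 - (-32))/2 = 34/2 = 17

17


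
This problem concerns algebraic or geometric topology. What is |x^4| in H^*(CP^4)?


|x| = 2 in H^*(CP^n).
|x^4| = 4 * |x| = 4 * 2 = 8

8


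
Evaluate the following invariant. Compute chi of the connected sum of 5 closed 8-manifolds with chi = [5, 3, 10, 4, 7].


For n-manifolds: chi(A#B) = chi(A) + chi(B) - chi(S^8).
chi(S^8) = 1 + (-1)^8 = 2.
chi(#) = (sum chi_i) - (5-1)*chi(S^8) = 29 - 4*2 = 21

21


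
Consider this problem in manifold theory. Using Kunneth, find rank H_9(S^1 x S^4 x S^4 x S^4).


Each S^d has Poincare polynomial 1 + t^d.
The product S^1 x S^4 x S^4 x S^4 has Poincare polynomial prod(1+t^d_i).
Expanding: b_0=1, b_1=1, b_4=3, b_5=3, b_8=3, b_9=3, b_12=1, b_13=1.
b_9 = 3

3


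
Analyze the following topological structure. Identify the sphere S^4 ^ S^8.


S^m ^ S^n = S^{m+n}.
k = 4 + 8 = 12

12


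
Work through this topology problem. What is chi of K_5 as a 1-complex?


K_5: V = 5, E = C(5,2) = 10.
chi = V - E = 5 - 10 = -5

-5


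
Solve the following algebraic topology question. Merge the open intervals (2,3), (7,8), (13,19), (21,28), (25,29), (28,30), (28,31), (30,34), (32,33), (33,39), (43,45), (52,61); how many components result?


Sort and merge overlapping open intervals.
Merged: (2,3), (7,8), (13,19), (21,39), (43,45), (52,61).
Number of components = 6

6


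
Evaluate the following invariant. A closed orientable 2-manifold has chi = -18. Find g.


chi = 2 - 2g for closed orientable surfaces.
-18 = 2 - 2g
2g = 2 - (-18) = 20
g = 10

10


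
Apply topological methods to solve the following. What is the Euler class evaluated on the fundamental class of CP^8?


For any closed oriented manifold, <e(TM),[M]> = chi(M).
chi(CP^8) = 8+1 = 9

9


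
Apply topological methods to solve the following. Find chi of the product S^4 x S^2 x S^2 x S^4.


chi is multiplicative: chi(X x Y) = chi(X) chi(Y).
Each even-dim sphere has chi = 2. There are 4 factors.
chi = 2^4 = 16

16


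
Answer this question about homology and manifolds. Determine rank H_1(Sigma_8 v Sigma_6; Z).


For a wedge: H_1(A v B) = H_1(A) + H_1(B).
b_1(Sigma_8) = 16, b_1(Sigma_6) = 12.
b_1 = 16 + 12 = 28

28


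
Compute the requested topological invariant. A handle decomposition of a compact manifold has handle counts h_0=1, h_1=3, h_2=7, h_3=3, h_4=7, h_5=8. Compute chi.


Handles of index k contribute (-1)^k to chi (same as CW cells).
chi = (1) + (-3) + (7) + (-3) + (7) + (-8) = 1

1


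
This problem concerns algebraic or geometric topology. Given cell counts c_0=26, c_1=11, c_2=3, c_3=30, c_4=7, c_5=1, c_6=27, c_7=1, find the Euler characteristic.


chi = sum_k (-1)^k c_k.
= (-1)^0*26 + (-1)^1*11 + (-1)^2*3 + (-1)^3*30 + (-1)^4*7 + (-1)^5*1 + (-1)^6*27 + (-1)^7*1
= (26) + (-11) + (3) + (-30) + (7) + (-1) + (27) + (-1)
= 20

20


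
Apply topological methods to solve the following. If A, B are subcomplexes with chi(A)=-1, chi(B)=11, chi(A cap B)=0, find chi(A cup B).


chi(A cup B) = chi(A) + chi(B) - chi(A cap B)
= -1 + (11) - (0)
= 10

10


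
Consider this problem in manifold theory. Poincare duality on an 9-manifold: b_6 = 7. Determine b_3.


Poincare duality for closed orientable n-manifolds: b_k = b_{n-k}.
Here n = 9, so b_3 = b_6 = 7

7


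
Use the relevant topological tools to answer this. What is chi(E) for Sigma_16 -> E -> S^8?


chi(S^8) = 2 (n even), chi(Sigma_16) = 2 - 2*16 = -30.
chi(E) = 2 * (-30) = -60

-60


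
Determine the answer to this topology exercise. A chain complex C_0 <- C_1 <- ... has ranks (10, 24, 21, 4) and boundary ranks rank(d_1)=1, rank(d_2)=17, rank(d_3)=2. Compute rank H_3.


rank H_k = rank(ker d_k) - rank(im d_{k+1}).
rank(ker d_3) = rank(C_3) - rank(d_3) = 4 - 2 = 2.
rank(im d_{3+1}) = 0.
rank H_3 = 2 - 0 = 2

2


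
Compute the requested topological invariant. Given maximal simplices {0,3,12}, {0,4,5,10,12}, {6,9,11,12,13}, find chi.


Enumerate all faces; f-vector: f_0=10, f_1=22, f_2=21, f_3=10, f_4=2.
chi = sum (-1)^k f_k = 1

1


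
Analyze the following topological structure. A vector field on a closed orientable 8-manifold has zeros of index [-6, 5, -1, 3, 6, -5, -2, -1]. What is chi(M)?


Poincare-Hopf: chi(M) = sum of indices of zeros.
chi = (-6) + (5) + (-1) + (3) + (6) + (-5) + (-2) + (-1) = -1

-1


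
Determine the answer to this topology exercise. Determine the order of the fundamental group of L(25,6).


pi_1(L(p,q)) = Z/pZ for any q coprime to p.
|pi_1(L(25,6))| = 25

25


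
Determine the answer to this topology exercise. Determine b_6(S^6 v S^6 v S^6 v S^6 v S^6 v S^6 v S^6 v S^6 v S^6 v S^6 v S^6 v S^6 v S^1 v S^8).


For a wedge of spheres, H_k (k>0) is free on one generator per sphere of dimension k.
Spheres of dimension 6: count = 12.
b_6 = 12

12


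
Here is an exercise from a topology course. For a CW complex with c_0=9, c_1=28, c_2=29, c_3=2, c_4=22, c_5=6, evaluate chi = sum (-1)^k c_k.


chi = sum_k (-1)^k c_k.
= (-1)^0*9 + (-1)^1*28 + (-1)^2*29 + (-1)^3*2 + (-1)^4*22 + (-1)^5*6
= (9) + (-28) + (29) + (-2) + (22) + (-6)
= 24

24


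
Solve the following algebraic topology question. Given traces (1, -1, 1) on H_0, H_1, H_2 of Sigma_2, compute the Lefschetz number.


L(f) = tr(f_0*) - tr(f_1*) + tr(f_2*).
= 1 - (-1) + (1)
= 3

3


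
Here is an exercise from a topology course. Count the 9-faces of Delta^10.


Delta^10 has 10+1 vertices. A 9-face is a choice of 9+1 vertices.
f_9 = C(10+1, 9+1) = C(11,10) = 11

11


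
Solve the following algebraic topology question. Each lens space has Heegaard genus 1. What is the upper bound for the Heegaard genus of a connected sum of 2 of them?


Heegaard genus satisfies g(A#B) <= g(A) + g(B).
Each lens space has g = 1.
Upper bound: 2 * 1 = 2

2


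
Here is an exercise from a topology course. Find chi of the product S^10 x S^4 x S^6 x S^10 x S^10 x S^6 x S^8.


chi is multiplicative: chi(X x Y) = chi(X) chi(Y).
Each even-dim sphere has chi = 2. There are 7 factors.
chi = 2^7 = 128

128


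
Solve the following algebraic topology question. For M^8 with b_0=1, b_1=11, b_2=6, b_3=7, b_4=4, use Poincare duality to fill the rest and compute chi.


By Poincare duality b_k = b_{8-k}, so full Betti numbers: b_0=1, b_1=11, b_2=6, b_3=7, b_4=4, b_5=7, b_6=6, b_7=11, b_8=1.
chi = sum (-1)^k b_k = -18

-18


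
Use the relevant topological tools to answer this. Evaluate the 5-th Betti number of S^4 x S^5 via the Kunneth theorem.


Each S^d has Poincare polynomial 1 + t^d.
The product S^4 x S^5 has Poincare polynomial prod(1+t^d_i).
Expanding: b_0=1, b_4=1, b_5=1, b_9=1.
b_5 = 1

1


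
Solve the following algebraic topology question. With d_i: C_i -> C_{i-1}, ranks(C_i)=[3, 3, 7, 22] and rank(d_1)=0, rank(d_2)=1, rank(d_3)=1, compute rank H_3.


rank H_k = rank(ker d_k) - rank(im d_{k+1}).
rank(ker d_3) = rank(C_3) - rank(d_3) = 22 - 1 = 21.
rank(im d_{3+1}) = 0.
rank H_3 = 21 - 0 = 21

21


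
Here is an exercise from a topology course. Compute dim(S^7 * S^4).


Join of spheres: S^m * S^n = S^{m+n+1}.
dim = 7 + 4 + 1 = 12

12


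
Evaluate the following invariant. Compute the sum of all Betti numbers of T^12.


b_k(T^12) = C(12,k), so the sum over k is sum_k C(12,k) = 2^12.
Total = 2^12 = 4096

4096


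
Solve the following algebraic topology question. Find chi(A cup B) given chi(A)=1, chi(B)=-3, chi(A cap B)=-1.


chi(A cup B) = chi(A) + chi(B) - chi(A cap B)
= 1 + (-3) - (-1)
= -1

-1


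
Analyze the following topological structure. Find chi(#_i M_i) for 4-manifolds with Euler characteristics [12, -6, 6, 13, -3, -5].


For n-manifolds: chi(A#B) = chi(A) + chi(B) - chi(S^4).
chi(S^4) = 1 + (-1)^4 = 2.
chi(#) = (sum chi_i) - (6-1)*chi(S^4) = 17 - 5*2 = 7

7


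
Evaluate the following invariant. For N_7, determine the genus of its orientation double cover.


chi(N_7) = 2 - 7 = -5.
Double cover: chi(Sigma_g) = 2 * chi(N_7) = 2*(-5) = -10.
2 - 2g = -10, so g = (2 - (-10))/2 = 12/2 = 6

6


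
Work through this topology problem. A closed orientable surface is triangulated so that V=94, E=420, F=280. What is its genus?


chi = V - E + F = 94 - 420 + 280 = -46
For orientable closed surface: chi = 2 - 2g, so g = (2 - chi)/2.
g = (2 - (-46)) / 2 = 48 / 2 = 24

24


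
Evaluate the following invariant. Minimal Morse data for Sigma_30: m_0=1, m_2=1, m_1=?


A perfect Morse function has m_k = b_k.
For Sigma_30: b_0=1, b_1=2g=60, b_2=1.
Saddles m_1 = 2g = 60

60


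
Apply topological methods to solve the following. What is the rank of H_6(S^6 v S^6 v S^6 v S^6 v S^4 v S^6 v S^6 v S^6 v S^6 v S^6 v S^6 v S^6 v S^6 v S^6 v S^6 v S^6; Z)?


For a wedge of spheres, H_k (k>0) is free on one generator per sphere of dimension k.
Spheres of dimension 6: count = 15.
b_6 = 15

15


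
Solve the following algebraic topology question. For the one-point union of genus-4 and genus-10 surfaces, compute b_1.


For a wedge: H_1(A v B) = H_1(A) + H_1(B).
b_1(Sigma_4) = 8, b_1(Sigma_10) = 20.
b_1 = 8 + 20 = 28

28


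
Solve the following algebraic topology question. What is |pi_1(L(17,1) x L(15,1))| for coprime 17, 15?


pi_1(X x Y) = pi_1(X) x pi_1(Y).
pi_1(L(17,1)) = Z/17, pi_1(L(15,1)) = Z/15.
|Z/17 x Z/15| = 17 * 15 = 255

255


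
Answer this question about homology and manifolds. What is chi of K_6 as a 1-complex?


K_6: V = 6, E = C(6,2) = 15.
chi = V - E = 6 - 15 = -9

-9


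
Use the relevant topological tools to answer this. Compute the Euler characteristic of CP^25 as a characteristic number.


For any closed oriented manifold, <e(TM),[M]> = chi(M).
chi(CP^25) = 25+1 = 26

26


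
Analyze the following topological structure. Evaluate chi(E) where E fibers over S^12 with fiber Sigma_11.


chi(S^12) = 2 (n even), chi(Sigma_11) = 2 - 2*11 = -20.
chi(E) = 2 * (-20) = -40

-40


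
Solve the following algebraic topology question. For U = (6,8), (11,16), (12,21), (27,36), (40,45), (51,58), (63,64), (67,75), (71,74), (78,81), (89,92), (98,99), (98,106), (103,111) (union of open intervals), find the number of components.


Sort and merge overlapping open intervals.
Merged: (6,8), (11,21), (27,36), (40,45), (51,58), (63,64), (67,75), (78,81), (89,92), (98,111).
Number of components = 10

10


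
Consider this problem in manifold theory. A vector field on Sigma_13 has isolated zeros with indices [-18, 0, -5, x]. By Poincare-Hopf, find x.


Poincare-Hopf: sum of indices = chi(M).
chi(Sigma_13) = 2 - 2*13 = -24.
Sum of known indices = -23.
x = chi - (sum known) = -24 - (-23) = -1

-1


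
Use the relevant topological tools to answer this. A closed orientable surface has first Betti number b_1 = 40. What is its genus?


For a closed orientable surface: b_1 = 2g.
40 = 2g
g = 40 / 2 = 20

20


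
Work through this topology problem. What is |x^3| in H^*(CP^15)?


|x| = 2 in H^*(CP^n).
|x^3| = 3 * |x| = 3 * 2 = 6

6


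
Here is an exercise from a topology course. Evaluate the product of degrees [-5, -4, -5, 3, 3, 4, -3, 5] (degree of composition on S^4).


Degree is multiplicative: deg(composition) = product of degrees.
= (-5) * (-4) * (-5) * (3) * (3) * (4) * (-3) * (5) = 54000

54000


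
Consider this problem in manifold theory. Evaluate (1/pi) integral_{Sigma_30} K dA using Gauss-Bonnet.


Gauss-Bonnet: integral K dA = 2*pi*chi(M).
chi(Sigma_30) = 2 - 2*30 = -58.
(integral K dA)/pi = 2*chi = 2*(-58) = -116

-116


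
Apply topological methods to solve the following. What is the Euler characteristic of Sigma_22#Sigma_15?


chi(Sigma_22) = 2 - 2*22 = -42
chi(Sigma_15) = 2 - 2*15 = -28
For surfaces: chi(A#B) = chi(A) + chi(B) - 2.
chi = -42 + -28 - 2 = -72

-72
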